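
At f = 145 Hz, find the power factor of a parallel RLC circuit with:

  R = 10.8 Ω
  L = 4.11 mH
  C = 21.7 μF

Step 1 — Angular frequency: ω = 2π·f = 2π·145 = 911.1 rad/s.
Step 2 — Component impedances:
  R: Z = R = 10.8 Ω
  L: Z = jωL = j·911.1·0.00411 = 0 + j3.744 Ω
  C: Z = 1/(jωC) = -j/(ω·C) = 0 - j50.58 Ω
Step 3 — Parallel combination: 1/Z_total = 1/R + 1/L + 1/C; Z_total = 1.328 + j3.547 Ω = 3.787∠69.5° Ω.
Step 4 — Power factor: PF = cos(φ) = Re(Z)/|Z| = 1.328/3.787 = 0.3507.
Step 5 — Type: Im(Z) = 3.547 ⇒ lagging (phase φ = 69.5°).

PF = 0.3507 (lagging, φ = 69.5°)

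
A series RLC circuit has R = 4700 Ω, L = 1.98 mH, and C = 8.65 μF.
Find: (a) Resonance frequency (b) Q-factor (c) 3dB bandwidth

Step 1 — Resonance condition Im(Z)=0 gives ω₀ = 1/√(LC).
Step 2 — ω₀ = 1/√(0.00198·8.65e-06) = 7641 rad/s.
Step 3 — f₀ = ω₀/(2π) = 1216 Hz.
Step 4 — Series Q: Q = ω₀L/R = 7641·0.00198/4700 = 0.003219.
Step 5 — 3dB bandwidth: Δω = ω₀/Q = 2.374e+06 rad/s; BW = Δω/(2π) = 3.778e+05 Hz.

(a) f₀ = 1216 Hz  (b) Q = 0.003219  (c) BW = 3.778e+05 Hz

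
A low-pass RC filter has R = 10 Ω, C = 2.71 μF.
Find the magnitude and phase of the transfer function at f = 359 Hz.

Step 1 — Angular frequency: ω = 2π·359 = 2256 rad/s.
Step 2 — Transfer function: H(jω) = 1/(1 + jωRC).
Step 3 — Denominator: 1 + jωRC = 1 + j·2256·10·2.71e-06 = 1 + j0.06113.
Step 4 — H = 0.9963 - j0.0609.
Step 5 — Magnitude: |H| = 0.9981 (-0.0 dB); phase: φ = -3.5°.

|H| = 0.9981 (-0.0 dB), φ = -3.5°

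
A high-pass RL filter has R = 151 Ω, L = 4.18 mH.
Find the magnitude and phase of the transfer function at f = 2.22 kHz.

Step 1 — Angular frequency: ω = 2π·2220 = 1.395e+04 rad/s.
Step 2 — Transfer function: H(jω) = jωL/(R + jωL).
Step 3 — Numerator jωL = j·58.31; denominator R + jωL = 151 + j58.31.
Step 4 — H = 0.1298 + j0.336.
Step 5 — Magnitude: |H| = 0.3602 (-8.9 dB); phase: φ = 68.9°.

|H| = 0.3602 (-8.9 dB), φ = 68.9°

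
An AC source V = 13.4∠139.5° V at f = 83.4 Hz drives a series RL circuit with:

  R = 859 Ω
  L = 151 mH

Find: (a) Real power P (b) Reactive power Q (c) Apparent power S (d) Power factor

Step 1 — Angular frequency: ω = 2π·f = 2π·83.4 = 524 rad/s.
Step 2 — Component impedances:
  R: Z = R = 859 Ω
  L: Z = jωL = j·524·0.151 = 0 + j79.13 Ω
Step 3 — Series combination: Z_total = R + L = 859 + j79.13 Ω = 862.6∠5.3° Ω.
Step 4 — Source phasor: V = 13.4∠139.5° V = -10.19 + j8.703 V.
Step 5 — Current: I = V / Z = -0.01084 + j0.01113 A = 0.01553∠134.2° A.
Step 6 — Complex power: S = V·I* = 0.2073 + j0.01909 VA.
Step 7 — Real power: P = Re(S) = 0.2073 W.
Step 8 — Reactive power: Q = Im(S) = 0.01909 VAR.
Step 9 — Apparent power: |S| = 0.2082 VA.
Step 10 — Power factor: PF = P/|S| = 0.9958 (lagging).

(a) P = 0.2073 W  (b) Q = 0.01909 VAR  (c) S = 0.2082 VA  (d) PF = 0.9958 (lagging)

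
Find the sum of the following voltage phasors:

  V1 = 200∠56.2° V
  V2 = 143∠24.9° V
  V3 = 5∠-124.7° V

Step 1 — Convert each phasor to rectangular form:
  V1 = 200·(cos(56.2°) + j·sin(56.2°)) = 111.3 + j166.2 V
  V2 = 143·(cos(24.9°) + j·sin(24.9°)) = 129.7 + j60.21 V
  V3 = 5·(cos(-124.7°) + j·sin(-124.7°)) = -2.846 - j4.111 V
Step 2 — Sum components: V_total = 238.1 + j222.3 V.
Step 3 — Convert to polar: |V_total| = 325.8 V, ∠V_total = 43.0°.

V_total = 325.8∠43.0° V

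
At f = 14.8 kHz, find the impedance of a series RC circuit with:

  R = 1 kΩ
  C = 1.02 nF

Step 1 — Angular frequency: ω = 2π·f = 2π·1.48e+04 = 9.299e+04 rad/s.
Step 2 — Component impedances:
  R: Z = R = 1000 Ω
  C: Z = 1/(jωC) = -j/(ω·C) = 0 - j1.054e+04 Ω
Step 3 — Series combination: Z_total = R + C = 1000 - j1.054e+04 Ω = 1.059e+04∠-84.6° Ω.

Z = 1000 - j1.054e+04 Ω = 1.059e+04∠-84.6° Ω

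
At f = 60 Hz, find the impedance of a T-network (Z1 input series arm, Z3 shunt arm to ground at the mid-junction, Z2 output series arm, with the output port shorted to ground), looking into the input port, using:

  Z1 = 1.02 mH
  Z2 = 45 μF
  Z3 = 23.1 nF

Step 1 — Angular frequency: ω = 2π·f = 2π·60 = 377 rad/s.
Step 2 — Component impedances:
  Z1: Z = jωL = j·377·0.00102 = 0 + j0.3845 Ω
  Z2: Z = 1/(jωC) = -j/(ω·C) = 0 - j58.95 Ω
  Z3: Z = 1/(jωC) = -j/(ω·C) = 0 - j1.148e+05 Ω
Step 3 — With the output port shorted to ground, the output series arm Z2 runs from the junction to ground; the shunt arm Z3 also runs from the junction to ground. They appear in parallel: Z3 || Z2 = 0 - j58.92 Ω.
Step 4 — Series with input arm Z1: Z_in = Z1 + (Z3 || Z2) = 0 - j58.53 Ω = 58.53∠-90.0° Ω.

Z = 0 - j58.53 Ω = 58.53∠-90.0° Ω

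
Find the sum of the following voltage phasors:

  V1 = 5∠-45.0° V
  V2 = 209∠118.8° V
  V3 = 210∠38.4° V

Step 1 — Convert each phasor to rectangular form:
  V1 = 5·(cos(-45.0°) + j·sin(-45.0°)) = 3.536 - j3.536 V
  V2 = 209·(cos(118.8°) + j·sin(118.8°)) = -100.7 + j183.1 V
  V3 = 210·(cos(38.4°) + j·sin(38.4°)) = 164.6 + j130.4 V
Step 2 — Sum components: V_total = 67.42 + j310.1 V.
Step 3 — Convert to polar: |V_total| = 317.3 V, ∠V_total = 77.7°.

V_total = 317.3∠77.7° V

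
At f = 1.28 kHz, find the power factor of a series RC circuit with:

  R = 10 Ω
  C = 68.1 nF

Step 1 — Angular frequency: ω = 2π·f = 2π·1280 = 8042 rad/s.
Step 2 — Component impedances:
  R: Z = R = 10 Ω
  C: Z = 1/(jωC) = -j/(ω·C) = 0 - j1826 Ω
Step 3 — Series combination: Z_total = R + C = 10 - j1826 Ω = 1826∠-89.7° Ω.
Step 4 — Power factor: PF = cos(φ) = Re(Z)/|Z| = 10/1825.9 = 0.005477.
Step 5 — Type: Im(Z) = -1826 ⇒ leading (phase φ = -89.7°).

PF = 0.005477 (leading, φ = -89.7°)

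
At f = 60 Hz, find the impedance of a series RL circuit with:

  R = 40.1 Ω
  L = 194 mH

Step 1 — Angular frequency: ω = 2π·f = 2π·60 = 377 rad/s.
Step 2 — Component impedances:
  R: Z = R = 40.1 Ω
  L: Z = jωL = j·377·0.194 = 0 + j73.14 Ω
Step 3 — Series combination: Z_total = R + L = 40.1 + j73.14 Ω = 83.41∠61.3° Ω.

Z = 40.1 + j73.14 Ω = 83.41∠61.3° Ω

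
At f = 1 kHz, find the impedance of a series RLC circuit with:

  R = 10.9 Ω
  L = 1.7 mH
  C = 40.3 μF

Step 1 — Angular frequency: ω = 2π·f = 2π·1000 = 6283 rad/s.
Step 2 — Component impedances:
  R: Z = R = 10.9 Ω
  L: Z = jωL = j·6283·0.0017 = 0 + j10.68 Ω
  C: Z = 1/(jωC) = -j/(ω·C) = 0 - j3.949 Ω
Step 3 — Series combination: Z_total = R + L + C = 10.9 + j6.732 Ω = 12.81∠31.7° Ω.

Z = 10.9 + j6.732 Ω = 12.81∠31.7° Ω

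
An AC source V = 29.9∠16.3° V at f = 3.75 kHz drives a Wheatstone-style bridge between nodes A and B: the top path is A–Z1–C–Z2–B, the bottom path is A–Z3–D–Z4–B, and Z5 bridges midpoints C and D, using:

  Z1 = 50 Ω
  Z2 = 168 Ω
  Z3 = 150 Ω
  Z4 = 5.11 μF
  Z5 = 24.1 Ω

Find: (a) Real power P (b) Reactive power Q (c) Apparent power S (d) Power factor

Step 1 — Angular frequency: ω = 2π·f = 2π·3750 = 2.356e+04 rad/s.
Step 2 — Component impedances:
  Z1: Z = R = 50 Ω
  Z2: Z = R = 168 Ω
  Z3: Z = R = 150 Ω
  Z4: Z = 1/(jωC) = -j/(ω·C) = 0 - j8.306 Ω
  Z5: Z = R = 24.1 Ω
Step 3 — Bridge requires nodal analysis (the Z5 bridge couples midpoints C and D, so the two paths cannot be reduced to a simple series/parallel combination). Setting node B to ground and injecting 1 A at node A, the 3-node admittance system at A, C, D solves to V_A = Z_AB = 48.53 - j6.938 Ω = 49.02∠-8.1° Ω.
Step 4 — Source phasor: V = 29.9∠16.3° V = 28.7 + j8.392 V.
Step 5 — Current: I = V / Z = 0.5553 + j0.2523 A = 0.6099∠24.4° A.
Step 6 — Complex power: S = V·I* = 18.05 - j2.581 VA.
Step 7 — Real power: P = Re(S) = 18.05 W.
Step 8 — Reactive power: Q = Im(S) = -2.581 VAR.
Step 9 — Apparent power: |S| = 18.24 VA.
Step 10 — Power factor: PF = P/|S| = 0.9899 (leading).

(a) P = 18.05 W  (b) Q = -2.581 VAR  (c) S = 18.24 VA  (d) PF = 0.9899 (leading)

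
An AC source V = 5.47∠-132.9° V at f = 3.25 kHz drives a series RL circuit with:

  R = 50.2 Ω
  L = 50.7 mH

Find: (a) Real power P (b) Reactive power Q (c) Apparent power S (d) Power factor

Step 1 — Angular frequency: ω = 2π·f = 2π·3250 = 2.042e+04 rad/s.
Step 2 — Component impedances:
  R: Z = R = 50.2 Ω
  L: Z = jωL = j·2.042e+04·0.0507 = 0 + j1035 Ω
Step 3 — Series combination: Z_total = R + L = 50.2 + j1035 Ω = 1037∠87.2° Ω.
Step 4 — Source phasor: V = 5.47∠-132.9° V = -3.724 - j4.007 V.
Step 5 — Current: I = V / Z = -0.004035 + j0.003401 A = 0.005277∠139.9° A.
Step 6 — Complex power: S = V·I* = 0.001398 + j0.02883 VA.
Step 7 — Real power: P = Re(S) = 0.001398 W.
Step 8 — Reactive power: Q = Im(S) = 0.02883 VAR.
Step 9 — Apparent power: |S| = 0.02887 VA.
Step 10 — Power factor: PF = P/|S| = 0.04843 (lagging).

(a) P = 0.001398 W  (b) Q = 0.02883 VAR  (c) S = 0.02887 VA  (d) PF = 0.04843 (lagging)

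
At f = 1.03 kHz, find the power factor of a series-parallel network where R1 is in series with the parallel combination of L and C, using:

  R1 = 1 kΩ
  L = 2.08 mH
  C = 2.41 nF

Step 1 — Angular frequency: ω = 2π·f = 2π·1030 = 6472 rad/s.
Step 2 — Component impedances:
  R1: Z = R = 1000 Ω
  L: Z = jωL = j·6472·0.00208 = 0 + j13.46 Ω
  C: Z = 1/(jωC) = -j/(ω·C) = 0 - j6.412e+04 Ω
Step 3 — Parallel branch: L || C = 1/(1/L + 1/C) = 0 + j13.46 Ω.
Step 4 — Series with R1: Z_total = R1 + (L || C) = 1000 + j13.46 Ω = 1000∠0.8° Ω.
Step 5 — Power factor: PF = cos(φ) = Re(Z)/|Z| = 1000/1000.1 = 0.9999.
Step 6 — Type: Im(Z) = 13.46 ⇒ lagging (phase φ = 0.8°).

PF = 0.9999 (lagging, φ = 0.8°)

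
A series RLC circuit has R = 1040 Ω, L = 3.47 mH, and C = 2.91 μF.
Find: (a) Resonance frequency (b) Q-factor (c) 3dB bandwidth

Step 1 — Resonance condition Im(Z)=0 gives ω₀ = 1/√(LC).
Step 2 — ω₀ = 1/√(0.00347·2.91e-06) = 9952 rad/s.
Step 3 — f₀ = ω₀/(2π) = 1584 Hz.
Step 4 — Series Q: Q = ω₀L/R = 9952·0.00347/1040 = 0.0332.
Step 5 — 3dB bandwidth: Δω = ω₀/Q = 2.997e+05 rad/s; BW = Δω/(2π) = 4.77e+04 Hz.

(a) f₀ = 1584 Hz  (b) Q = 0.0332  (c) BW = 4.77e+04 Hz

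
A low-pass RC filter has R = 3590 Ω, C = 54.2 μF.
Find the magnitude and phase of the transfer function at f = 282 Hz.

Step 1 — Angular frequency: ω = 2π·282 = 1772 rad/s.
Step 2 — Transfer function: H(jω) = 1/(1 + jωRC).
Step 3 — Denominator: 1 + jωRC = 1 + j·1772·3590·5.42e-05 = 1 + j344.8.
Step 4 — H = 8.413e-06 - j0.002901.
Step 5 — Magnitude: |H| = 0.002901 (-50.8 dB); phase: φ = -89.8°.

|H| = 0.002901 (-50.8 dB), φ = -89.8°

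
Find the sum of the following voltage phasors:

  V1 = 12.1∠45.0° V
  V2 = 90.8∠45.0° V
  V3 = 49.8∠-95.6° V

Step 1 — Convert each phasor to rectangular form:
  V1 = 12.1·(cos(45.0°) + j·sin(45.0°)) = 8.556 + j8.556 V
  V2 = 90.8·(cos(45.0°) + j·sin(45.0°)) = 64.21 + j64.21 V
  V3 = 49.8·(cos(-95.6°) + j·sin(-95.6°)) = -4.86 - j49.56 V
Step 2 — Sum components: V_total = 67.9 + j23.2 V.
Step 3 — Convert to polar: |V_total| = 71.76 V, ∠V_total = 18.9°.

V_total = 71.76∠18.9° V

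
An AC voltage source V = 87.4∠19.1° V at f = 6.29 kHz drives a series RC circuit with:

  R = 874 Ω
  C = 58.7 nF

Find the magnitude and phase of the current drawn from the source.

Step 1 — Angular frequency: ω = 2π·f = 2π·6290 = 3.952e+04 rad/s.
Step 2 — Component impedances:
  R: Z = R = 874 Ω
  C: Z = 1/(jωC) = -j/(ω·C) = 0 - j431.1 Ω
Step 3 — Series combination: Z_total = R + C = 874 - j431.1 Ω = 974.5∠-26.3° Ω.
Step 4 — Source phasor: V = 87.4∠19.1° V = 82.59 + j28.6 V.
Step 5 — Ohm's law: I = V / Z_total = (82.59 + j28.6) / (874 - j431.1) = 0.06303 + j0.06381 A.
Step 6 — Convert to polar: |I| = 0.08969 A, ∠I = 45.4°.

I = 0.08969∠45.4° A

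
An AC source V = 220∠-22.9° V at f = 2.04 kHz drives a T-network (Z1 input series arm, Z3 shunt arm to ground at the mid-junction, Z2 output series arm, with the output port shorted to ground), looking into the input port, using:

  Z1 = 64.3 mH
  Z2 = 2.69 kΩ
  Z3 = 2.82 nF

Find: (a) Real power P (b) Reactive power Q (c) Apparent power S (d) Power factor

Step 1 — Angular frequency: ω = 2π·f = 2π·2040 = 1.282e+04 rad/s.
Step 2 — Component impedances:
  Z1: Z = jωL = j·1.282e+04·0.0643 = 0 + j824.2 Ω
  Z2: Z = R = 2690 Ω
  Z3: Z = 1/(jωC) = -j/(ω·C) = 0 - j2.767e+04 Ω
Step 3 — With the output port shorted to ground, the output series arm Z2 runs from the junction to ground; the shunt arm Z3 also runs from the junction to ground. They appear in parallel: Z3 || Z2 = 2665 - j259.1 Ω.
Step 4 — Series with input arm Z1: Z_in = Z1 + (Z3 || Z2) = 2665 + j565.1 Ω = 2724∠12.0° Ω.
Step 5 — Source phasor: V = 220∠-22.9° V = 202.7 - j85.61 V.
Step 6 — Current: I = V / Z = 0.06626 - j0.04618 A = 0.08076∠-34.9° A.
Step 7 — Complex power: S = V·I* = 17.38 + j3.686 VA.
Step 8 — Real power: P = Re(S) = 17.38 W.
Step 9 — Reactive power: Q = Im(S) = 3.686 VAR.
Step 10 — Apparent power: |S| = 17.77 VA.
Step 11 — Power factor: PF = P/|S| = 0.9782 (lagging).

(a) P = 17.38 W  (b) Q = 3.686 VAR  (c) S = 17.77 VA  (d) PF = 0.9782 (lagging)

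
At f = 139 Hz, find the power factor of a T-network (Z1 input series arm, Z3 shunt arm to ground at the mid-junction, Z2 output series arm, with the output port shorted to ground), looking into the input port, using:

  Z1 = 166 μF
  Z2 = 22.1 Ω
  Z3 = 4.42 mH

Step 1 — Angular frequency: ω = 2π·f = 2π·139 = 873.4 rad/s.
Step 2 — Component impedances:
  Z1: Z = 1/(jωC) = -j/(ω·C) = 0 - j6.898 Ω
  Z2: Z = R = 22.1 Ω
  Z3: Z = jωL = j·873.4·0.00442 = 0 + j3.86 Ω
Step 3 — With the output port shorted to ground, the output series arm Z2 runs from the junction to ground; the shunt arm Z3 also runs from the junction to ground. They appear in parallel: Z3 || Z2 = 0.6543 + j3.746 Ω.
Step 4 — Series with input arm Z1: Z_in = Z1 + (Z3 || Z2) = 0.6543 - j3.152 Ω = 3.219∠-78.3° Ω.
Step 5 — Power factor: PF = cos(φ) = Re(Z)/|Z| = 0.6543/3.219 = 0.2033.
Step 6 — Type: Im(Z) = -3.152 ⇒ leading (phase φ = -78.3°).

PF = 0.2033 (leading, φ = -78.3°)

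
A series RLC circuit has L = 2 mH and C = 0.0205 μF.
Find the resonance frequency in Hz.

Step 1 — Resonance condition Im(Z)=0 gives ω₀ = 1/√(LC).
Step 2 — ω₀ = 1/√(0.002·2.05e-08) = 1.562e+05 rad/s.
Step 3 — f₀ = ω₀/(2π) = 2.486e+04 Hz.

f₀ = 2.486e+04 Hz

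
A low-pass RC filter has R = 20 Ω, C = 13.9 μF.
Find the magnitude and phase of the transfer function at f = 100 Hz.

Step 1 — Angular frequency: ω = 2π·100 = 628.3 rad/s.
Step 2 — Transfer function: H(jω) = 1/(1 + jωRC).
Step 3 — Denominator: 1 + jωRC = 1 + j·628.3·20·1.39e-05 = 1 + j0.1747.
Step 4 — H = 0.9704 - j0.1695.
Step 5 — Magnitude: |H| = 0.9851 (-0.1 dB); phase: φ = -9.9°.

|H| = 0.9851 (-0.1 dB), φ = -9.9°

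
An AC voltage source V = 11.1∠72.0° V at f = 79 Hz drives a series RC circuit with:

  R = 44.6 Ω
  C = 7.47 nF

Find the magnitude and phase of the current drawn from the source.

Step 1 — Angular frequency: ω = 2π·f = 2π·79 = 496.4 rad/s.
Step 2 — Component impedances:
  R: Z = R = 44.6 Ω
  C: Z = 1/(jωC) = -j/(ω·C) = 0 - j2.697e+05 Ω
Step 3 — Series combination: Z_total = R + C = 44.6 - j2.697e+05 Ω = 2.697e+05∠-90.0° Ω.
Step 4 — Source phasor: V = 11.1∠72.0° V = 3.43 + j10.56 V.
Step 5 — Ohm's law: I = V / Z_total = (3.43 + j10.56) / (44.6 - j2.697e+05) = -3.914e-05 + j1.272e-05 A.
Step 6 — Convert to polar: |I| = 4.116e-05 A, ∠I = 162.0°.

I = 4.116e-05∠162.0° A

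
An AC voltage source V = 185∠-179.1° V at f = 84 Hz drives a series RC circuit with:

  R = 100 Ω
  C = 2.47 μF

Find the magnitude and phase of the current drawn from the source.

Step 1 — Angular frequency: ω = 2π·f = 2π·84 = 527.8 rad/s.
Step 2 — Component impedances:
  R: Z = R = 100 Ω
  C: Z = 1/(jωC) = -j/(ω·C) = 0 - j767.1 Ω
Step 3 — Series combination: Z_total = R + C = 100 - j767.1 Ω = 773.6∠-82.6° Ω.
Step 4 — Source phasor: V = 185∠-179.1° V = -185 - j2.906 V.
Step 5 — Ohm's law: I = V / Z_total = (-185 - j2.906) / (100 - j767.1) = -0.02719 - j0.2376 A.
Step 6 — Convert to polar: |I| = 0.2391 A, ∠I = -96.5°.

I = 0.2391∠-96.5° A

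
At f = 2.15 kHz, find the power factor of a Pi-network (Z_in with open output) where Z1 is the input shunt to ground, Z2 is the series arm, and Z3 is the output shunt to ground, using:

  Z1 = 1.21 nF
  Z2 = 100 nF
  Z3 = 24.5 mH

Step 1 — Angular frequency: ω = 2π·f = 2π·2150 = 1.351e+04 rad/s.
Step 2 — Component impedances:
  Z1: Z = 1/(jωC) = -j/(ω·C) = 0 - j6.118e+04 Ω
  Z2: Z = 1/(jωC) = -j/(ω·C) = 0 - j740.3 Ω
  Z3: Z = jωL = j·1.351e+04·0.0245 = 0 + j331 Ω
Step 3 — With open output, the series arm Z2 and the output shunt Z3 appear in series to ground: Z2 + Z3 = 0 - j409.3 Ω.
Step 4 — Parallel with input shunt Z1: Z_in = Z1 || (Z2 + Z3) = 0 - j406.6 Ω = 406.6∠-90.0° Ω.
Step 5 — Power factor: PF = cos(φ) = Re(Z)/|Z| = 0/406.6 = 0.
Step 6 — Type: Im(Z) = -406.6 ⇒ leading (phase φ = -90.0°).

PF = 0 (leading, φ = -90.0°)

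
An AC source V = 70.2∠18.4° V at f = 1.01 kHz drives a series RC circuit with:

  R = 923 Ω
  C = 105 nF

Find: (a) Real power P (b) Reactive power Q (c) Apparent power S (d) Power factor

Step 1 — Angular frequency: ω = 2π·f = 2π·1010 = 6346 rad/s.
Step 2 — Component impedances:
  R: Z = R = 923 Ω
  C: Z = 1/(jωC) = -j/(ω·C) = 0 - j1501 Ω
Step 3 — Series combination: Z_total = R + C = 923 - j1501 Ω = 1762∠-58.4° Ω.
Step 4 — Source phasor: V = 70.2∠18.4° V = 66.61 + j22.16 V.
Step 5 — Current: I = V / Z = 0.009093 + j0.03879 A = 0.03984∠76.8° A.
Step 6 — Complex power: S = V·I* = 1.465 - j2.383 VA.
Step 7 — Real power: P = Re(S) = 1.465 W.
Step 8 — Reactive power: Q = Im(S) = -2.383 VAR.
Step 9 — Apparent power: |S| = 2.797 VA.
Step 10 — Power factor: PF = P/|S| = 0.5239 (leading).

(a) P = 1.465 W  (b) Q = -2.383 VAR  (c) S = 2.797 VA  (d) PF = 0.5239 (leading)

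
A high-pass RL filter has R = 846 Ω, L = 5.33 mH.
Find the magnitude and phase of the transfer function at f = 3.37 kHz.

Step 1 — Angular frequency: ω = 2π·3370 = 2.117e+04 rad/s.
Step 2 — Transfer function: H(jω) = jωL/(R + jωL).
Step 3 — Numerator jωL = j·112.9; denominator R + jωL = 846 + j112.9.
Step 4 — H = 0.01749 + j0.1311.
Step 5 — Magnitude: |H| = 0.1322 (-17.6 dB); phase: φ = 82.4°.

|H| = 0.1322 (-17.6 dB), φ = 82.4°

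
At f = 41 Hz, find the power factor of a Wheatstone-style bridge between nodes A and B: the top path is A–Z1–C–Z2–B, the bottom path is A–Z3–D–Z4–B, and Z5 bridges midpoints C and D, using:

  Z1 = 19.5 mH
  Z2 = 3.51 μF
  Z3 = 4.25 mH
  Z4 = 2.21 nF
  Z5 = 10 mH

Step 1 — Angular frequency: ω = 2π·f = 2π·41 = 257.6 rad/s.
Step 2 — Component impedances:
  Z1: Z = jωL = j·257.6·0.0195 = 0 + j5.023 Ω
  Z2: Z = 1/(jωC) = -j/(ω·C) = 0 - j1106 Ω
  Z3: Z = jωL = j·257.6·0.00425 = 0 + j1.095 Ω
  Z4: Z = 1/(jωC) = -j/(ω·C) = 0 - j1.756e+06 Ω
  Z5: Z = jωL = j·257.6·0.01 = 0 + j2.576 Ω
Step 3 — Bridge requires nodal analysis (the Z5 bridge couples midpoints C and D, so the two paths cannot be reduced to a simple series/parallel combination). Setting node B to ground and injecting 1 A at node A, the 3-node admittance system at A, C, D solves to V_A = Z_AB = 0 - j1103 Ω = 1103∠-90.0° Ω.
Step 4 — Power factor: PF = cos(φ) = Re(Z)/|Z| = -0/1103 = -0.
Step 5 — Type: Im(Z) = -1103 ⇒ leading (phase φ = -90.0°).

PF = -0 (leading, φ = -90.0°)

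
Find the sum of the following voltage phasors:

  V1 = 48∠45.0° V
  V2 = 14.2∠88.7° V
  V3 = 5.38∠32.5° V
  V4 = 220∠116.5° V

Step 1 — Convert each phasor to rectangular form:
  V1 = 48·(cos(45.0°) + j·sin(45.0°)) = 33.94 + j33.94 V
  V2 = 14.2·(cos(88.7°) + j·sin(88.7°)) = 0.3222 + j14.2 V
  V3 = 5.38·(cos(32.5°) + j·sin(32.5°)) = 4.537 + j2.891 V
  V4 = 220·(cos(116.5°) + j·sin(116.5°)) = -98.16 + j196.9 V
Step 2 — Sum components: V_total = -59.36 + j247.9 V.
Step 3 — Convert to polar: |V_total| = 254.9 V, ∠V_total = 103.5°.

V_total = 254.9∠103.5° V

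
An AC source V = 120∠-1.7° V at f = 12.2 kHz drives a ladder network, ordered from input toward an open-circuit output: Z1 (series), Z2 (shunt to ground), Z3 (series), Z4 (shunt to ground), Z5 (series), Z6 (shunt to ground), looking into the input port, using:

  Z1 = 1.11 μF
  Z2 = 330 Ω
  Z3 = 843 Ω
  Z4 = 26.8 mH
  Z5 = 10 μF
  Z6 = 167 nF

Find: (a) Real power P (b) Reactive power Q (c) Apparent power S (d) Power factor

Step 1 — Angular frequency: ω = 2π·f = 2π·1.22e+04 = 7.665e+04 rad/s.
Step 2 — Component impedances:
  Z1: Z = 1/(jωC) = -j/(ω·C) = 0 - j11.75 Ω
  Z2: Z = R = 330 Ω
  Z3: Z = R = 843 Ω
  Z4: Z = jωL = j·7.665e+04·0.0268 = 0 + j2054 Ω
  Z5: Z = 1/(jωC) = -j/(ω·C) = 0 - j1.305 Ω
  Z6: Z = 1/(jωC) = -j/(ω·C) = 0 - j78.12 Ω
Step 3 — Ladder network (open output): work backward from the far end, alternating series and parallel combinations. Z_in = 237.6 - j18.26 Ω = 238.3∠-4.4° Ω.
Step 4 — Source phasor: V = 120∠-1.7° V = 119.9 - j3.56 V.
Step 5 — Current: I = V / Z = 0.503 + j0.02367 A = 0.5035∠2.7° A.
Step 6 — Complex power: S = V·I* = 60.25 - j4.629 VA.
Step 7 — Real power: P = Re(S) = 60.25 W.
Step 8 — Reactive power: Q = Im(S) = -4.629 VAR.
Step 9 — Apparent power: |S| = 60.42 VA.
Step 10 — Power factor: PF = P/|S| = 0.9971 (leading).

(a) P = 60.25 W  (b) Q = -4.629 VAR  (c) S = 60.42 VA  (d) PF = 0.9971 (leading)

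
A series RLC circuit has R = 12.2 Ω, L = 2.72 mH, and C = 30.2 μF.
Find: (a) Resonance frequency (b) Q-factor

Step 1 — Resonance condition Im(Z)=0 gives ω₀ = 1/√(LC).
Step 2 — ω₀ = 1/√(0.00272·3.02e-05) = 3489 rad/s.
Step 3 — f₀ = ω₀/(2π) = 555.3 Hz.
Step 4 — Series Q: Q = ω₀L/R = 3489·0.00272/12.2 = 0.7779.

(a) f₀ = 555.3 Hz  (b) Q = 0.7779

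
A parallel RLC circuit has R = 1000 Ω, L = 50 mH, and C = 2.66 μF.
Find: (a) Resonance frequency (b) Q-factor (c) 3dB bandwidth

Step 1 — Resonance: ω₀ = 1/√(LC) = 1/√(0.05·2.66e-06) = 2742 rad/s.
Step 2 — f₀ = ω₀/(2π) = 436.4 Hz.
Step 3 — Parallel Q: Q = R/(ω₀L) = 1000/(2742·0.05) = 7.294.
Step 4 — Bandwidth: Δω = ω₀/Q = 375.9 rad/s; BW = Δω/(2π) = 59.83 Hz.

(a) f₀ = 436.4 Hz  (b) Q = 7.294  (c) BW = 59.83 Hz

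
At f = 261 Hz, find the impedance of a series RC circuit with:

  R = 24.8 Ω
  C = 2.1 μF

Step 1 — Angular frequency: ω = 2π·f = 2π·261 = 1640 rad/s.
Step 2 — Component impedances:
  R: Z = R = 24.8 Ω
  C: Z = 1/(jωC) = -j/(ω·C) = 0 - j290.4 Ω
Step 3 — Series combination: Z_total = R + C = 24.8 - j290.4 Ω = 291.4∠-85.1° Ω.

Z = 24.8 - j290.4 Ω = 291.4∠-85.1° Ω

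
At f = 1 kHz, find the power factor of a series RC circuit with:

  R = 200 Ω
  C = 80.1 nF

Step 1 — Angular frequency: ω = 2π·f = 2π·1000 = 6283 rad/s.
Step 2 — Component impedances:
  R: Z = R = 200 Ω
  C: Z = 1/(jωC) = -j/(ω·C) = 0 - j1987 Ω
Step 3 — Series combination: Z_total = R + C = 200 - j1987 Ω = 1997∠-84.3° Ω.
Step 4 — Power factor: PF = cos(φ) = Re(Z)/|Z| = 200/1997 = 0.1002.
Step 5 — Type: Im(Z) = -1987 ⇒ leading (phase φ = -84.3°).

PF = 0.1002 (leading, φ = -84.3°)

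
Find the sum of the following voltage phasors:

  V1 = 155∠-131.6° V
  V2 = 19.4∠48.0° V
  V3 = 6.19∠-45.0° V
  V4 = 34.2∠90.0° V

Step 1 — Convert each phasor to rectangular form:
  V1 = 155·(cos(-131.6°) + j·sin(-131.6°)) = -102.9 - j115.9 V
  V2 = 19.4·(cos(48.0°) + j·sin(48.0°)) = 12.98 + j14.42 V
  V3 = 6.19·(cos(-45.0°) + j·sin(-45.0°)) = 4.377 - j4.377 V
  V4 = 34.2·(cos(90.0°) + j·sin(90.0°)) = 0 + j34.2 V
Step 2 — Sum components: V_total = -85.55 - j71.67 V.
Step 3 — Convert to polar: |V_total| = 111.6 V, ∠V_total = -140.0°.

V_total = 111.6∠-140.0° V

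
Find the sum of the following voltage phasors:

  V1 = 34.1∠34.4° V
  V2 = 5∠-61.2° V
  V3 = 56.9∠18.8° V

Step 1 — Convert each phasor to rectangular form:
  V1 = 34.1·(cos(34.4°) + j·sin(34.4°)) = 28.14 + j19.27 V
  V2 = 5·(cos(-61.2°) + j·sin(-61.2°)) = 2.409 - j4.382 V
  V3 = 56.9·(cos(18.8°) + j·sin(18.8°)) = 53.86 + j18.34 V
Step 2 — Sum components: V_total = 84.41 + j33.22 V.
Step 3 — Convert to polar: |V_total| = 90.71 V, ∠V_total = 21.5°.

V_total = 90.71∠21.5° V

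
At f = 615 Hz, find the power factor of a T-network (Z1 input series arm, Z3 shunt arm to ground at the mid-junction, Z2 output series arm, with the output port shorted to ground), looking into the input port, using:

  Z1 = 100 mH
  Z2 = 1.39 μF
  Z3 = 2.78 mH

Step 1 — Angular frequency: ω = 2π·f = 2π·615 = 3864 rad/s.
Step 2 — Component impedances:
  Z1: Z = jωL = j·3864·0.1 = 0 + j386.4 Ω
  Z2: Z = 1/(jωC) = -j/(ω·C) = 0 - j186.2 Ω
  Z3: Z = jωL = j·3864·0.00278 = 0 + j10.74 Ω
Step 3 — With the output port shorted to ground, the output series arm Z2 runs from the junction to ground; the shunt arm Z3 also runs from the junction to ground. They appear in parallel: Z3 || Z2 = 0 + j11.4 Ω.
Step 4 — Series with input arm Z1: Z_in = Z1 + (Z3 || Z2) = 0 + j397.8 Ω = 397.8∠90.0° Ω.
Step 5 — Power factor: PF = cos(φ) = Re(Z)/|Z| = 0/397.8 = 0.
Step 6 — Type: Im(Z) = 397.8 ⇒ lagging (phase φ = 90.0°).

PF = 0 (lagging, φ = 90.0°)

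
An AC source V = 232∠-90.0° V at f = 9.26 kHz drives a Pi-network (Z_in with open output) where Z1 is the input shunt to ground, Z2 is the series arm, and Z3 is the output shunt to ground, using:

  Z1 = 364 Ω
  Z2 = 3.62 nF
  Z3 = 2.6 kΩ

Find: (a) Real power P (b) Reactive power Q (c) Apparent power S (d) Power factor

Step 1 — Angular frequency: ω = 2π·f = 2π·9260 = 5.818e+04 rad/s.
Step 2 — Component impedances:
  Z1: Z = R = 364 Ω
  Z2: Z = 1/(jωC) = -j/(ω·C) = 0 - j4748 Ω
  Z3: Z = R = 2600 Ω
Step 3 — With open output, the series arm Z2 and the output shunt Z3 appear in series to ground: Z2 + Z3 = 2600 - j4748 Ω.
Step 4 — Parallel with input shunt Z1: Z_in = Z1 || (Z2 + Z3) = 351.5 - j20.08 Ω = 352∠-3.3° Ω.
Step 5 — Source phasor: V = 232∠-90.0° V = 0 - j232 V.
Step 6 — Current: I = V / Z = 0.03759 - j0.6579 A = 0.659∠-86.7° A.
Step 7 — Complex power: S = V·I* = 152.6 - j8.721 VA.
Step 8 — Real power: P = Re(S) = 152.6 W.
Step 9 — Reactive power: Q = Im(S) = -8.721 VAR.
Step 10 — Apparent power: |S| = 152.9 VA.
Step 11 — Power factor: PF = P/|S| = 0.9984 (leading).

(a) P = 152.6 W  (b) Q = -8.721 VAR  (c) S = 152.9 VA  (d) PF = 0.9984 (leading)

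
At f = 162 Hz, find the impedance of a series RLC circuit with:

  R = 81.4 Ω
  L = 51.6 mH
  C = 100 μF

Step 1 — Angular frequency: ω = 2π·f = 2π·162 = 1018 rad/s.
Step 2 — Component impedances:
  R: Z = R = 81.4 Ω
  L: Z = jωL = j·1018·0.0516 = 0 + j52.52 Ω
  C: Z = 1/(jωC) = -j/(ω·C) = 0 - j9.824 Ω
Step 3 — Series combination: Z_total = R + L + C = 81.4 + j42.7 Ω = 91.92∠27.7° Ω.

Z = 81.4 + j42.7 Ω = 91.92∠27.7° Ω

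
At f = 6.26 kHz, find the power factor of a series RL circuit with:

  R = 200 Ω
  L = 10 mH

Step 1 — Angular frequency: ω = 2π·f = 2π·6260 = 3.933e+04 rad/s.
Step 2 — Component impedances:
  R: Z = R = 200 Ω
  L: Z = jωL = j·3.933e+04·0.01 = 0 + j393.3 Ω
Step 3 — Series combination: Z_total = R + L = 200 + j393.3 Ω = 441.3∠63.0° Ω.
Step 4 — Power factor: PF = cos(φ) = Re(Z)/|Z| = 200/441.256 = 0.4533.
Step 5 — Type: Im(Z) = 393.3 ⇒ lagging (phase φ = 63.0°).

PF = 0.4533 (lagging, φ = 63.0°)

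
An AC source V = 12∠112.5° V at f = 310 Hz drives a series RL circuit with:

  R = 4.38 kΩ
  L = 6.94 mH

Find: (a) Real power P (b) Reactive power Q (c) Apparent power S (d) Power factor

Step 1 — Angular frequency: ω = 2π·f = 2π·310 = 1948 rad/s.
Step 2 — Component impedances:
  R: Z = R = 4380 Ω
  L: Z = jωL = j·1948·0.00694 = 0 + j13.52 Ω
Step 3 — Series combination: Z_total = R + L = 4380 + j13.52 Ω = 4380∠0.2° Ω.
Step 4 — Source phasor: V = 12∠112.5° V = -4.592 + j11.09 V.
Step 5 — Current: I = V / Z = -0.001041 + j0.002534 A = 0.00274∠112.3° A.
Step 6 — Complex power: S = V·I* = 0.03288 + j0.0001015 VA.
Step 7 — Real power: P = Re(S) = 0.03288 W.
Step 8 — Reactive power: Q = Im(S) = 0.0001015 VAR.
Step 9 — Apparent power: |S| = 0.03288 VA.
Step 10 — Power factor: PF = P/|S| = 1 (lagging).

(a) P = 0.03288 W  (b) Q = 0.0001015 VAR  (c) S = 0.03288 VA  (d) PF = 1 (lagging)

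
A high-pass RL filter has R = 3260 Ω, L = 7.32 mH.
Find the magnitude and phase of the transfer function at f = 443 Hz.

Step 1 — Angular frequency: ω = 2π·443 = 2783 rad/s.
Step 2 — Transfer function: H(jω) = jωL/(R + jωL).
Step 3 — Numerator jωL = j·20.37; denominator R + jωL = 3260 + j20.37.
Step 4 — H = 3.906e-05 + j0.00625.
Step 5 — Magnitude: |H| = 0.00625 (-44.1 dB); phase: φ = 89.6°.

|H| = 0.00625 (-44.1 dB), φ = 89.6°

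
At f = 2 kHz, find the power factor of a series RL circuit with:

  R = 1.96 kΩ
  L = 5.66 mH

Step 1 — Angular frequency: ω = 2π·f = 2π·2000 = 1.257e+04 rad/s.
Step 2 — Component impedances:
  R: Z = R = 1960 Ω
  L: Z = jωL = j·1.257e+04·0.00566 = 0 + j71.13 Ω
Step 3 — Series combination: Z_total = R + L = 1960 + j71.13 Ω = 1961∠2.1° Ω.
Step 4 — Power factor: PF = cos(φ) = Re(Z)/|Z| = 1960/1961.3 = 0.9993.
Step 5 — Type: Im(Z) = 71.13 ⇒ lagging (phase φ = 2.1°).

PF = 0.9993 (lagging, φ = 2.1°)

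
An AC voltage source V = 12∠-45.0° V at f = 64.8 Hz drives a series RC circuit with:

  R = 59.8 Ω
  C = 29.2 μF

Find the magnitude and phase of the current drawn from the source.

Step 1 — Angular frequency: ω = 2π·f = 2π·64.8 = 407.2 rad/s.
Step 2 — Component impedances:
  R: Z = R = 59.8 Ω
  C: Z = 1/(jωC) = -j/(ω·C) = 0 - j84.11 Ω
Step 3 — Series combination: Z_total = R + C = 59.8 - j84.11 Ω = 103.2∠-54.6° Ω.
Step 4 — Source phasor: V = 12∠-45.0° V = 8.485 - j8.485 V.
Step 5 — Ohm's law: I = V / Z_total = (8.485 - j8.485) / (59.8 - j84.11) = 0.1147 + j0.01937 A.
Step 6 — Convert to polar: |I| = 0.1163 A, ∠I = 9.6°.

I = 0.1163∠9.6° A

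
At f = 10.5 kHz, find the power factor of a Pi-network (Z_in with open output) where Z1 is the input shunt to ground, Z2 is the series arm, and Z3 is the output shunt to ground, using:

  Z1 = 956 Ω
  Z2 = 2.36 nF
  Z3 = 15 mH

Step 1 — Angular frequency: ω = 2π·f = 2π·1.05e+04 = 6.597e+04 rad/s.
Step 2 — Component impedances:
  Z1: Z = R = 956 Ω
  Z2: Z = 1/(jωC) = -j/(ω·C) = 0 - j6423 Ω
  Z3: Z = jωL = j·6.597e+04·0.015 = 0 + j989.6 Ω
Step 3 — With open output, the series arm Z2 and the output shunt Z3 appear in series to ground: Z2 + Z3 = 0 - j5433 Ω.
Step 4 — Parallel with input shunt Z1: Z_in = Z1 || (Z2 + Z3) = 927.3 - j163.2 Ω = 941.5∠-10.0° Ω.
Step 5 — Power factor: PF = cos(φ) = Re(Z)/|Z| = 927.3/941.5 = 0.9849.
Step 6 — Type: Im(Z) = -163.2 ⇒ leading (phase φ = -10.0°).

PF = 0.9849 (leading, φ = -10.0°)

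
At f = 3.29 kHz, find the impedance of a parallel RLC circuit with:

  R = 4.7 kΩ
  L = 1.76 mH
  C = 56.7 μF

Step 1 — Angular frequency: ω = 2π·f = 2π·3290 = 2.067e+04 rad/s.
Step 2 — Component impedances:
  R: Z = R = 4700 Ω
  L: Z = jωL = j·2.067e+04·0.00176 = 0 + j36.38 Ω
  C: Z = 1/(jωC) = -j/(ω·C) = 0 - j0.8532 Ω
Step 3 — Parallel combination: 1/Z_total = 1/R + 1/L + 1/C; Z_total = 0.0001624 - j0.8737 Ω = 0.8737∠-90.0° Ω.

Z = 0.0001624 - j0.8737 Ω = 0.8737∠-90.0° Ω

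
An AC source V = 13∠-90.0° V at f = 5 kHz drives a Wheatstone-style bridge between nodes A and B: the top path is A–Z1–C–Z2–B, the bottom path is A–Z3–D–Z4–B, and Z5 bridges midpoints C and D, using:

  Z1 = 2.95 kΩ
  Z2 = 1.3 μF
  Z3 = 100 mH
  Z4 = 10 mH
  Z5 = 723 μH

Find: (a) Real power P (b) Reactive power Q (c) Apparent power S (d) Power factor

Step 1 — Angular frequency: ω = 2π·f = 2π·5000 = 3.142e+04 rad/s.
Step 2 — Component impedances:
  Z1: Z = R = 2950 Ω
  Z2: Z = 1/(jωC) = -j/(ω·C) = 0 - j24.49 Ω
  Z3: Z = jωL = j·3.142e+04·0.1 = 0 + j3142 Ω
  Z4: Z = jωL = j·3.142e+04·0.01 = 0 + j314.2 Ω
  Z5: Z = jωL = j·3.142e+04·0.000723 = 0 + j22.71 Ω
Step 3 — Bridge requires nodal analysis (the Z5 bridge couples midpoints C and D, so the two paths cannot be reduced to a simple series/parallel combination). Setting node B to ground and injecting 1 A at node A, the 3-node admittance system at A, C, D solves to V_A = Z_AB = 1579 + j1447 Ω = 2142∠42.5° Ω.
Step 4 — Source phasor: V = 13∠-90.0° V = 0 - j13 V.
Step 5 — Current: I = V / Z = -0.0041 - j0.004476 A = 0.00607∠-132.5° A.
Step 6 — Complex power: S = V·I* = 0.05819 + j0.0533 VA.
Step 7 — Real power: P = Re(S) = 0.05819 W.
Step 8 — Reactive power: Q = Im(S) = 0.0533 VAR.
Step 9 — Apparent power: |S| = 0.07891 VA.
Step 10 — Power factor: PF = P/|S| = 0.7374 (lagging).

(a) P = 0.05819 W  (b) Q = 0.0533 VAR  (c) S = 0.07891 VA  (d) PF = 0.7374 (lagging)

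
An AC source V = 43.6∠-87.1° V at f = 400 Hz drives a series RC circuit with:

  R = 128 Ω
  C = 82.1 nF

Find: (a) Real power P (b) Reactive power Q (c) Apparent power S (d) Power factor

Step 1 — Angular frequency: ω = 2π·f = 2π·400 = 2513 rad/s.
Step 2 — Component impedances:
  R: Z = R = 128 Ω
  C: Z = 1/(jωC) = -j/(ω·C) = 0 - j4846 Ω
Step 3 — Series combination: Z_total = R + C = 128 - j4846 Ω = 4848∠-88.5° Ω.
Step 4 — Source phasor: V = 43.6∠-87.1° V = 2.206 - j43.54 V.
Step 5 — Current: I = V / Z = 0.008991 + j0.0002177 A = 0.008993∠1.4° A.
Step 6 — Complex power: S = V·I* = 0.01035 - j0.392 VA.
Step 7 — Real power: P = Re(S) = 0.01035 W.
Step 8 — Reactive power: Q = Im(S) = -0.392 VAR.
Step 9 — Apparent power: |S| = 0.3921 VA.
Step 10 — Power factor: PF = P/|S| = 0.0264 (leading).

(a) P = 0.01035 W  (b) Q = -0.392 VAR  (c) S = 0.3921 VA  (d) PF = 0.0264 (leading)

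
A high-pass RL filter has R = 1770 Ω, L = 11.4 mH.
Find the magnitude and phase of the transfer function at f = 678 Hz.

Step 1 — Angular frequency: ω = 2π·678 = 4260 rad/s.
Step 2 — Transfer function: H(jω) = jωL/(R + jωL).
Step 3 — Numerator jωL = j·48.56; denominator R + jωL = 1770 + j48.56.
Step 4 — H = 0.0007522 + j0.02742.
Step 5 — Magnitude: |H| = 0.02743 (-31.2 dB); phase: φ = 88.4°.

|H| = 0.02743 (-31.2 dB), φ = 88.4°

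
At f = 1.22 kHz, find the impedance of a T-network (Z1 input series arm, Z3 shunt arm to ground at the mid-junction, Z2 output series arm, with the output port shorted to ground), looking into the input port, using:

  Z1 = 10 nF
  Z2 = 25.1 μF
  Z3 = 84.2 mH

Step 1 — Angular frequency: ω = 2π·f = 2π·1220 = 7665 rad/s.
Step 2 — Component impedances:
  Z1: Z = 1/(jωC) = -j/(ω·C) = 0 - j1.305e+04 Ω
  Z2: Z = 1/(jωC) = -j/(ω·C) = 0 - j5.197 Ω
  Z3: Z = jωL = j·7665·0.0842 = 0 + j645.4 Ω
Step 3 — With the output port shorted to ground, the output series arm Z2 runs from the junction to ground; the shunt arm Z3 also runs from the junction to ground. They appear in parallel: Z3 || Z2 = 0 - j5.24 Ω.
Step 4 — Series with input arm Z1: Z_in = Z1 + (Z3 || Z2) = 0 - j1.305e+04 Ω = 1.305e+04∠-90.0° Ω.

Z = 0 - j1.305e+04 Ω = 1.305e+04∠-90.0° Ω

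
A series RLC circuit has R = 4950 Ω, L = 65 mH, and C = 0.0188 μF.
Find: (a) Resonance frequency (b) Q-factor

Step 1 — Resonance condition Im(Z)=0 gives ω₀ = 1/√(LC).
Step 2 — ω₀ = 1/√(0.065·1.88e-08) = 2.861e+04 rad/s.
Step 3 — f₀ = ω₀/(2π) = 4553 Hz.
Step 4 — Series Q: Q = ω₀L/R = 2.861e+04·0.065/4950 = 0.3756.

(a) f₀ = 4553 Hz  (b) Q = 0.3756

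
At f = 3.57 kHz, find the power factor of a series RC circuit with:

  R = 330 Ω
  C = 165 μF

Step 1 — Angular frequency: ω = 2π·f = 2π·3570 = 2.243e+04 rad/s.
Step 2 — Component impedances:
  R: Z = R = 330 Ω
  C: Z = 1/(jωC) = -j/(ω·C) = 0 - j0.2702 Ω
Step 3 — Series combination: Z_total = R + C = 330 - j0.2702 Ω = 330∠-0.0° Ω.
Step 4 — Power factor: PF = cos(φ) = Re(Z)/|Z| = 330/330 = 1.
Step 5 — Type: Im(Z) = -0.2702 ⇒ leading (phase φ = -0.0°).

PF = 1 (leading, φ = -0.0°)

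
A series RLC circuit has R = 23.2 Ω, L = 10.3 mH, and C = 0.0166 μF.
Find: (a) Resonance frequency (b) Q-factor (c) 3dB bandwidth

Step 1 — Resonance condition Im(Z)=0 gives ω₀ = 1/√(LC).
Step 2 — ω₀ = 1/√(0.0103·1.66e-08) = 7.648e+04 rad/s.
Step 3 — f₀ = ω₀/(2π) = 1.217e+04 Hz.
Step 4 — Series Q: Q = ω₀L/R = 7.648e+04·0.0103/23.2 = 33.95.
Step 5 — 3dB bandwidth: Δω = ω₀/Q = 2252 rad/s; BW = Δω/(2π) = 358.5 Hz.

(a) f₀ = 1.217e+04 Hz  (b) Q = 33.95  (c) BW = 358.5 Hz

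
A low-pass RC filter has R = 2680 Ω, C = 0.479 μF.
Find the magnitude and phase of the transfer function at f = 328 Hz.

Step 1 — Angular frequency: ω = 2π·328 = 2061 rad/s.
Step 2 — Transfer function: H(jω) = 1/(1 + jωRC).
Step 3 — Denominator: 1 + jωRC = 1 + j·2061·2680·4.79e-07 = 1 + j2.646.
Step 4 — H = 0.125 - j0.3307.
Step 5 — Magnitude: |H| = 0.3536 (-9.0 dB); phase: φ = -69.3°.

|H| = 0.3536 (-9.0 dB), φ = -69.3°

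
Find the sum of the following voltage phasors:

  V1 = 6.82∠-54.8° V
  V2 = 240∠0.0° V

Step 1 — Convert each phasor to rectangular form:
  V1 = 6.82·(cos(-54.8°) + j·sin(-54.8°)) = 3.931 - j5.573 V
  V2 = 240·(cos(0.0°) + j·sin(0.0°)) = 240 V
Step 2 — Sum components: V_total = 243.9 - j5.573 V.
Step 3 — Convert to polar: |V_total| = 244 V, ∠V_total = -1.3°.

V_total = 244∠-1.3° V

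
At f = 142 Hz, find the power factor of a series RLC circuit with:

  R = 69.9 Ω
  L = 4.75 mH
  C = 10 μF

Step 1 — Angular frequency: ω = 2π·f = 2π·142 = 892.2 rad/s.
Step 2 — Component impedances:
  R: Z = R = 69.9 Ω
  L: Z = jωL = j·892.2·0.00475 = 0 + j4.238 Ω
  C: Z = 1/(jωC) = -j/(ω·C) = 0 - j112.1 Ω
Step 3 — Series combination: Z_total = R + L + C = 69.9 - j107.8 Ω = 128.5∠-57.1° Ω.
Step 4 — Power factor: PF = cos(φ) = Re(Z)/|Z| = 69.9/128.52 = 0.5439.
Step 5 — Type: Im(Z) = -107.8 ⇒ leading (phase φ = -57.1°).

PF = 0.5439 (leading, φ = -57.1°)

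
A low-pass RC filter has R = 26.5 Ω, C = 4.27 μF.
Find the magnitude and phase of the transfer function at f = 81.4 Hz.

Step 1 — Angular frequency: ω = 2π·81.4 = 511.5 rad/s.
Step 2 — Transfer function: H(jω) = 1/(1 + jωRC).
Step 3 — Denominator: 1 + jωRC = 1 + j·511.5·26.5·4.27e-06 = 1 + j0.05787.
Step 4 — H = 0.9967 - j0.05768.
Step 5 — Magnitude: |H| = 0.9983 (-0.0 dB); phase: φ = -3.3°.

|H| = 0.9983 (-0.0 dB), φ = -3.3°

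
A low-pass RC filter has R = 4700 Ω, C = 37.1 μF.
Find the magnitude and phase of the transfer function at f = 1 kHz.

Step 1 — Angular frequency: ω = 2π·1000 = 6283 rad/s.
Step 2 — Transfer function: H(jω) = 1/(1 + jωRC).
Step 3 — Denominator: 1 + jωRC = 1 + j·6283·4700·3.71e-05 = 1 + j1096.
Step 4 — H = 8.331e-07 - j0.0009127.
Step 5 — Magnitude: |H| = 0.0009127 (-60.8 dB); phase: φ = -89.9°.

|H| = 0.0009127 (-60.8 dB), φ = -89.9°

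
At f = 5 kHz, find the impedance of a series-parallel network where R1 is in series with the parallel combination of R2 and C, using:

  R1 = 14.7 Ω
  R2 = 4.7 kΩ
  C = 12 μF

Step 1 — Angular frequency: ω = 2π·f = 2π·5000 = 3.142e+04 rad/s.
Step 2 — Component impedances:
  R1: Z = R = 14.7 Ω
  R2: Z = R = 4700 Ω
  C: Z = 1/(jωC) = -j/(ω·C) = 0 - j2.653 Ω
Step 3 — Parallel branch: R2 || C = 1/(1/R2 + 1/C) = 0.001497 - j2.653 Ω.
Step 4 — Series with R1: Z_total = R1 + (R2 || C) = 14.7 - j2.653 Ω = 14.94∠-10.2° Ω.

Z = 14.7 - j2.653 Ω = 14.94∠-10.2° Ω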